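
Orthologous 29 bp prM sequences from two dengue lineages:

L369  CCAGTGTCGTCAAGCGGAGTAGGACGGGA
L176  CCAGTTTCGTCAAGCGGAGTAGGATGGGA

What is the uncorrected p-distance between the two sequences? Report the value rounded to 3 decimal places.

Mismatches occur at site 6 (G↔T), site 25 (C↔T).
There are 2 differences over 29 sites, so p = 2/29 = 0.069.

0.069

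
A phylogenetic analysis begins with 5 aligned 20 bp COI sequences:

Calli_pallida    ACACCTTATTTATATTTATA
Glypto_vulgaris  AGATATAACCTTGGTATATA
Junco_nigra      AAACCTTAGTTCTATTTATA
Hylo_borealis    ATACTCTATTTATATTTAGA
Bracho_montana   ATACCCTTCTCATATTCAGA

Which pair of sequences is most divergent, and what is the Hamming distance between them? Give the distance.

14

Pairwise Hamming distances:
  Calli_pallida vs Glypto_vulgaris: 10
  Calli_pallida vs Junco_nigra: 3
  Calli_pallida vs Hylo_borealis: 4
  Calli_pallida vs Bracho_montana: 7
  Glypto_vulgaris vs Junco_nigra: 10
  Glypto_vulgaris vs Hylo_borealis: 12
  Glypto_vulgaris vs Bracho_montana: 14
  Junco_nigra vs Hylo_borealis: 6
  Junco_nigra vs Bracho_montana: 8
  Hylo_borealis vs Bracho_montana: 5
The largest is 14, between Glypto_vulgaris and Bracho_montana.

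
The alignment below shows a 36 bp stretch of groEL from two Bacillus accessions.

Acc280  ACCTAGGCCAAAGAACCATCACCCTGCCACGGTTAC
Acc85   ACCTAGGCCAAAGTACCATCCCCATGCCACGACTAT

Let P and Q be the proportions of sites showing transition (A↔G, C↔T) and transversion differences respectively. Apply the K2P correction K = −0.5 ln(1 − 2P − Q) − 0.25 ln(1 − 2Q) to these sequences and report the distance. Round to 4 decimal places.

Differing sites — 14:A/T (Tv); 21:A/C (Tv); 24:C/A (Tv); 32:G/A (Ti); 33:T/C (Ti); 36:C/T (Ti).
Of the 6 differences, 3 transitions and 3 transversions over 36 sites: P = 3/36 = 0.083333, Q = 3/36 = 0.083333.
d = −0.5·ln(0.750001) − 0.25·ln(0.833334) = −0.5·(-0.287681) − 0.25·(-0.182321) = 0.1894.

0.1894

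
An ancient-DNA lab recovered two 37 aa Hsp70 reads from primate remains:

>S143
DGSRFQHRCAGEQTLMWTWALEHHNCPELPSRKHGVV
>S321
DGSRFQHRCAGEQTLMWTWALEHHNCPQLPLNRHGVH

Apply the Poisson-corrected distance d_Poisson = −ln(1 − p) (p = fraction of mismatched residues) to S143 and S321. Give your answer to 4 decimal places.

0.1452

Mismatches occur at site 28 (E/Q), site 31 (S/L), site 32 (R/N), site 33 (K/R), site 37 (V/H).
p = 5/37 = 0.135135.
d = −ln(1 − 0.135135) = −ln(0.864865) = 0.1452.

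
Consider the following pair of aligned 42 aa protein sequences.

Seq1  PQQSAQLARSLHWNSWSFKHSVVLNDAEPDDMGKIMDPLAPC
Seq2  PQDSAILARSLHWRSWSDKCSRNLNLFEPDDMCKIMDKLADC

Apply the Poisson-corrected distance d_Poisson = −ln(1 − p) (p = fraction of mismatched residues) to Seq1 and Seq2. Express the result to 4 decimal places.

Mismatches occur at site 3 (Q/D), site 6 (Q/I), site 14 (N/R), site 18 (F/D), site 20 (H/C), site 22 (V/R), site 23 (V/N), site 26 (D/L), site 27 (A/F), site 33 (G/C), site 38 (P/K), site 41 (P/D).
p = 12/42 = 0.285714.
d = −ln(1 − 0.285714) = −ln(0.714286) = 0.3365.

0.3365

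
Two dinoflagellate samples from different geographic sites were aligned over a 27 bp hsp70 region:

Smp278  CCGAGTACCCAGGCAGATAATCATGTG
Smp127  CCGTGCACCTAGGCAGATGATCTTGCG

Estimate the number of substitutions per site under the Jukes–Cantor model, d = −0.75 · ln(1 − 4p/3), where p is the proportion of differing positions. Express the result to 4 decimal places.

0.2635

Differing sites — 4:A/T; 6:T/C; 10:C/T; 19:A/G; 23:A/T; 26:T/C.
p = 6/27 = 0.222222.
d = −0.75 · ln(1 − (4/3)·0.222222) = −0.75 · ln(0.703704) = −0.75 · (-0.351397) = 0.2635.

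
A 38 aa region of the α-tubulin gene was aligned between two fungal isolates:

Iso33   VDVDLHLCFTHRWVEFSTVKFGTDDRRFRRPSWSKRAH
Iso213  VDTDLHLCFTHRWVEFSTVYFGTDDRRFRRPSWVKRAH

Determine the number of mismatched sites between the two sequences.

Mismatches occur at site 3 (V↔T), site 20 (K↔Y), site 34 (S↔V).
That gives 3 mismatches out of 38 aligned sites, so the Hamming distance is 3.

3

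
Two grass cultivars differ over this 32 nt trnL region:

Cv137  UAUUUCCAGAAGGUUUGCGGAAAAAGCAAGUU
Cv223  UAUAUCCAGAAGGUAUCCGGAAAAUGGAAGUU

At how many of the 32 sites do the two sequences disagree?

5

The sequences differ at positions 4 (U/A), 15 (U/A), 17 (G/C), 25 (A/U), 27 (C/G).
That gives 5 mismatches out of 32 aligned sites, so the Hamming distance is 5.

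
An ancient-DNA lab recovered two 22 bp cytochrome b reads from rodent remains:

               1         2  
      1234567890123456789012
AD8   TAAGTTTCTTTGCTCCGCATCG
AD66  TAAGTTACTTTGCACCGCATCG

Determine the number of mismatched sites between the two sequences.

Mismatches occur at site 7 (T/A), site 14 (T/A).
That gives 2 mismatches out of 22 aligned sites, so the Hamming distance is 2.

2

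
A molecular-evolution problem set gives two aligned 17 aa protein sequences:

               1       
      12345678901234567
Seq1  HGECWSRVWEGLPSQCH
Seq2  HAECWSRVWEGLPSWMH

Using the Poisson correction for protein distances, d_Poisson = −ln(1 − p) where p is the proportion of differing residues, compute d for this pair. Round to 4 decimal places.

0.1942

Differing sites — 2:G/A; 15:Q/W; 16:C/M.
p = 3/17 = 0.176471.
d = −ln(1 − 0.176471) = −ln(0.823529) = 0.1942.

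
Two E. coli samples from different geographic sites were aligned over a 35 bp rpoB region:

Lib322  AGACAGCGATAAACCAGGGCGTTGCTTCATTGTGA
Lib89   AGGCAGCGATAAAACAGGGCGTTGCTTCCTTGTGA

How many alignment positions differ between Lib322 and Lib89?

Mismatches occur at site 3 (A/G), site 14 (C/A), site 29 (A/C).
That gives 3 mismatches out of 35 aligned sites, so the Hamming distance is 3.

3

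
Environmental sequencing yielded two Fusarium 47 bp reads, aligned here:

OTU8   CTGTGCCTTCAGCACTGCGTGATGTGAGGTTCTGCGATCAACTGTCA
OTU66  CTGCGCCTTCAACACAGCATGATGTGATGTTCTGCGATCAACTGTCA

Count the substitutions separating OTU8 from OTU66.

Differing sites — 4:T/C; 12:G/A; 16:T/A; 19:G/A; 28:G/T.
That gives 5 mismatches out of 47 aligned sites, so the Hamming distance is 5.

5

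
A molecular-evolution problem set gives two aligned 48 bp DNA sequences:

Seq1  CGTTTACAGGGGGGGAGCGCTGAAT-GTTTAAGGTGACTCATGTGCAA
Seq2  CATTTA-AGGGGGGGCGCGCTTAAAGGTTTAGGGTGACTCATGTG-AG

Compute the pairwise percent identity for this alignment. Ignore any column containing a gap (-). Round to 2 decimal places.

Excluding the 3 gap columns leaves 45 comparable sites.
The sequences differ at positions 2 (G/A), 16 (A/C), 22 (G/T), 25 (T/A), 32 (A/G), 48 (A/G).
39 of the 45 comparable sites match, so the percent identity is 39/45 × 100 = 86.67%.

86.67%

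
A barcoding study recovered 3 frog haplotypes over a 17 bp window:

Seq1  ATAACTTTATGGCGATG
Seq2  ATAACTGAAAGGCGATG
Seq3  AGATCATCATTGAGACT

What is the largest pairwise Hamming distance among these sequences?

Pairwise Hamming distances:
  Seq1 vs Seq2: 3
  Seq1 vs Seq3: 8
  Seq2 vs Seq3: 10
The largest is 10, between Seq2 and Seq3.

10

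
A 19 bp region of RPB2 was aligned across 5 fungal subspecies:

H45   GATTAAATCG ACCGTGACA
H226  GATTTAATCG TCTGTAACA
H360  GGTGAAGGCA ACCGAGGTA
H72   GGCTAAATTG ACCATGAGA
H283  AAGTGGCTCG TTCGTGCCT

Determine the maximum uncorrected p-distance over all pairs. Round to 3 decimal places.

Pairwise Hamming distances:
  H45 vs H226: 4
  H45 vs H360: 8
  H45 vs H72: 5
  H45 vs H283: 9
  H226 vs H360: 12
  H226 vs H72: 9
  H226 vs H283: 10
  H360 vs H72: 10
  H360 vs H283: 15
  H72 vs H283: 13
The largest is 15 mismatches, between H360 and H283; p = 15/19 = 0.789.

0.789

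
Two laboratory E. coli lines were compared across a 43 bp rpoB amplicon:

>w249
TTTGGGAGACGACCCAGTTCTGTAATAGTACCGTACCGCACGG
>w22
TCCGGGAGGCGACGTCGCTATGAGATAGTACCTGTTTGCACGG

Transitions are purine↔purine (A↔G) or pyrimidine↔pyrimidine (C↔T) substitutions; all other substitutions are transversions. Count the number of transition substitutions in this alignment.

The sequences differ at positions 2 (T/C, transition), 3 (T/C, transition), 9 (A/G, transition), 14 (C/G, transversion), 15 (C/T, transition), 16 (A/C, transversion), 18 (T/C, transition), 20 (C/A, transversion), 23 (T/A, transversion), 24 (A/G, transition), 33 (G/T, transversion), 34 (T/G, transversion), 35 (A/T, transversion), 36 (C/T, transition), 37 (C/T, transition).
Of the 15 differences, 8 transitions and 7 transversions, so the answer is 8.

8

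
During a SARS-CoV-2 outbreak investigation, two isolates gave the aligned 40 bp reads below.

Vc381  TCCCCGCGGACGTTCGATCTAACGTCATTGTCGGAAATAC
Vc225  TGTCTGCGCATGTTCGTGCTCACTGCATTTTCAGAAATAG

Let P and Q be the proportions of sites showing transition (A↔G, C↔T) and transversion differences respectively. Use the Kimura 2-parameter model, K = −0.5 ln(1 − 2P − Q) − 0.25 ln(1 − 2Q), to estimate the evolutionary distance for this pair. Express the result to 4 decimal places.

0.4262

Mismatches occur at site 2 (C→G, transversion), site 3 (C→T, transition), site 5 (C→T, transition), site 9 (G→C, transversion), site 11 (C→T, transition), site 17 (A→T, transversion), site 18 (T→G, transversion), site 21 (A→C, transversion), site 24 (G→T, transversion), site 25 (T→G, transversion), site 30 (G→T, transversion), site 33 (G→A, transition), site 40 (C→G, transversion).
Of the 13 differences, 4 transitions and 9 transversions over 40 sites: P = 4/40 = 0.100000, Q = 9/40 = 0.225000.
d = −0.5·ln(0.575000) − 0.25·ln(0.550000) = −0.5·(-0.553385) − 0.25·(-0.597837) = 0.4262.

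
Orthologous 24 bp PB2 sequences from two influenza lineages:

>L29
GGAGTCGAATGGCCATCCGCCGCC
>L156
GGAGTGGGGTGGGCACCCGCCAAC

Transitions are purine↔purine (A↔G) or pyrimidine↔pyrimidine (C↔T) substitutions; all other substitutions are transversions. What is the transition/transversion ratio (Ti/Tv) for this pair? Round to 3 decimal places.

1.333

Mismatches occur at site 6 (C↔G, transversion), site 8 (A↔G, transition), site 9 (A↔G, transition), site 13 (C↔G, transversion), site 16 (T↔C, transition), site 22 (G↔A, transition), site 23 (C↔A, transversion).
Of the 7 differences, 4 transitions and 3 transversions, so Ti/Tv = 4/3 = 1.333.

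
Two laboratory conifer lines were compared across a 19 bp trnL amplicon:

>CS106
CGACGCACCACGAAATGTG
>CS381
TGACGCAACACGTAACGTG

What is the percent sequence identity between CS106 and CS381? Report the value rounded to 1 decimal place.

78.9%

The sequences differ at positions 1 (C/T), 8 (C/A), 13 (A/T), 16 (T/C).
15 of the 19 sites match, so the percent identity is 15/19 × 100 = 78.9%.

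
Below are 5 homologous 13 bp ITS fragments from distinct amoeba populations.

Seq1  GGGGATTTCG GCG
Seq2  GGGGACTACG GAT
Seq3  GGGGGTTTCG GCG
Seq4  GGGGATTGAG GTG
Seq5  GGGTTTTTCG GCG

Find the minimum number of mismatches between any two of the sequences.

Pairwise Hamming distances:
  Seq1 vs Seq2: 4
  Seq1 vs Seq3: 1
  Seq1 vs Seq4: 3
  Seq1 vs Seq5: 2
  Seq2 vs Seq3: 5
  Seq2 vs Seq4: 5
  Seq2 vs Seq5: 6
  Seq3 vs Seq4: 4
  Seq3 vs Seq5: 2
  Seq4 vs Seq5: 5
The smallest is 1, between Seq1 and Seq3.

1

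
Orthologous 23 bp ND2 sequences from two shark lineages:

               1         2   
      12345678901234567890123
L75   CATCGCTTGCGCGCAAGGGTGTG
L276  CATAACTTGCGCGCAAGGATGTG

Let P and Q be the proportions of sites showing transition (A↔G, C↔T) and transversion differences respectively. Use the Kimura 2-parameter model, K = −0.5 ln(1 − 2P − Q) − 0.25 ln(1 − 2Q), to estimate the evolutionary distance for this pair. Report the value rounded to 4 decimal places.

The sequences differ at positions 4 (C/A, transversion), 5 (G/A, transition), 19 (G/A, transition).
Of the 3 differences, 2 transitions and 1 transversion over 23 sites: P = 2/23 = 0.086957, Q = 1/23 = 0.043478.
d = −0.5·ln(0.782608) − 0.25·ln(0.913044) = −0.5·(-0.245123) − 0.25·(-0.090971) = 0.1453.

0.1453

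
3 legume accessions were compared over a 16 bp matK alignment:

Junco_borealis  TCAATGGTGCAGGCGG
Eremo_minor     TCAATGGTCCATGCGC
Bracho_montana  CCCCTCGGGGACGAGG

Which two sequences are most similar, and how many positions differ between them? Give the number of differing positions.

Pairwise Hamming distances:
  Junco_borealis vs Eremo_minor: 3
  Junco_borealis vs Bracho_montana: 8
  Eremo_minor vs Bracho_montana: 10
The smallest is 3, between Junco_borealis and Eremo_minor.

3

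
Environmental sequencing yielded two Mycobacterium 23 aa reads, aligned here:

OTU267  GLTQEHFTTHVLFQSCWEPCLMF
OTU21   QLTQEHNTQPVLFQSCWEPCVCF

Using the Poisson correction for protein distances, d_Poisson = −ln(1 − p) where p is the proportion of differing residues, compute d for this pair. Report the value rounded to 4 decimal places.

0.3023

Differing sites — 1:G/Q; 7:F/N; 9:T/Q; 10:H/P; 21:L/V; 22:M/C.
p = 6/23 = 0.260870.
d = −ln(1 − 0.260870) = −ln(0.739130) = 0.3023.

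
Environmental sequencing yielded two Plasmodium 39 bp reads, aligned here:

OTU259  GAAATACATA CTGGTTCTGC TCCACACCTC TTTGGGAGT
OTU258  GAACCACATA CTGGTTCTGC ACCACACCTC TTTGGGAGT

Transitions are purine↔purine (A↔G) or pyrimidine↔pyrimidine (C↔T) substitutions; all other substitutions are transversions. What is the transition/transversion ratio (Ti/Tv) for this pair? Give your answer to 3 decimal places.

0.500

The sequences differ at positions 4 (A/C, transversion), 5 (T/C, transition), 21 (T/A, transversion).
Of the 3 differences, 1 transition and 2 transversions, so Ti/Tv = 1/2 = 0.500.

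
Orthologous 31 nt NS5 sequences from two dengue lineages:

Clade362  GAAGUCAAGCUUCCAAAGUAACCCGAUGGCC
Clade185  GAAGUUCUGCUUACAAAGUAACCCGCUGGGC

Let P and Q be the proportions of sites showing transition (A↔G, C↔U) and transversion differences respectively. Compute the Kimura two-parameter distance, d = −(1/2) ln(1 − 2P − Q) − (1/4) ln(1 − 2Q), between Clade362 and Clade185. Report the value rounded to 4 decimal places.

0.2253

Differing sites — 6:C/U (Ti); 7:A/C (Tv); 8:A/U (Tv); 13:C/A (Tv); 26:A/C (Tv); 30:C/G (Tv).
Of the 6 differences, 1 transition and 5 transversions over 31 sites: P = 1/31 = 0.032258, Q = 5/31 = 0.161290.
d = −0.5·ln(0.774194) − 0.25·ln(0.677420) = −0.5·(-0.255933) − 0.25·(-0.389464) = 0.2253.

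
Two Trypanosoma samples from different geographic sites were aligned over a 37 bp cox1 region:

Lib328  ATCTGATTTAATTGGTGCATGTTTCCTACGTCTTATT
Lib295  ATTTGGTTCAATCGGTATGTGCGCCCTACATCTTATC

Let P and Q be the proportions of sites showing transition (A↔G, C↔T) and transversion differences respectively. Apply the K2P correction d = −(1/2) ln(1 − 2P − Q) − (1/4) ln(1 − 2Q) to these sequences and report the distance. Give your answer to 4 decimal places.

Differing sites — 3:C/T (Ti); 6:A/G (Ti); 9:T/C (Ti); 13:T/C (Ti); 17:G/A (Ti); 18:C/T (Ti); 19:A/G (Ti); 22:T/C (Ti); 23:T/G (Tv); 24:T/C (Ti); 30:G/A (Ti); 37:T/C (Ti).
Of the 12 differences, 11 transitions and 1 transversion over 37 sites: P = 11/37 = 0.297297, Q = 1/37 = 0.027027.
d = −0.5·ln(0.378379) − 0.25·ln(0.945946) = −0.5·(-0.971859) − 0.25·(-0.055570) = 0.4998.

0.4998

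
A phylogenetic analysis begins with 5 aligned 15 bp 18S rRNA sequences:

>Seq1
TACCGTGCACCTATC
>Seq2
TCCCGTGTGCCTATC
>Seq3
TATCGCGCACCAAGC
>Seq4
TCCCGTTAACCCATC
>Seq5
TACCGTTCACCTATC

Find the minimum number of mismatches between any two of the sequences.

1

Pairwise Hamming distances:
  Seq1 vs Seq2: 3
  Seq1 vs Seq3: 4
  Seq1 vs Seq4: 4
  Seq1 vs Seq5: 1
  Seq2 vs Seq3: 7
  Seq2 vs Seq4: 4
  Seq2 vs Seq5: 4
  Seq3 vs Seq4: 7
  Seq3 vs Seq5: 5
  Seq4 vs Seq5: 3
The smallest is 1, between Seq1 and Seq5.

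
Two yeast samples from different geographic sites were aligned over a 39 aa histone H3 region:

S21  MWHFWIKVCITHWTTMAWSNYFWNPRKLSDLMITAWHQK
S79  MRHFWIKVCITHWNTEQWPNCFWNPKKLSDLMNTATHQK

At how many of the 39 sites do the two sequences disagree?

Differing sites — 2:W/R; 14:T/N; 16:M/E; 17:A/Q; 19:S/P; 21:Y/C; 26:R/K; 33:I/N; 36:W/T.
That gives 9 mismatches out of 39 aligned sites, so the Hamming distance is 9.

9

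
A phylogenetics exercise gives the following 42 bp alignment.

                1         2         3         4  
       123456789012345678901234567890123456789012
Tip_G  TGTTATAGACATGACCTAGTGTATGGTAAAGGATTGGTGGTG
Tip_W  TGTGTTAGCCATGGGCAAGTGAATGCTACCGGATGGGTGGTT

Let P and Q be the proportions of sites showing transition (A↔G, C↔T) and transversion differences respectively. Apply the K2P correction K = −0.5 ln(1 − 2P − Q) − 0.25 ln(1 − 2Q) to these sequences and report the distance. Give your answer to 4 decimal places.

Differing sites — 4:T/G (Tv); 5:A/T (Tv); 9:A/C (Tv); 14:A/G (Ti); 15:C/G (Tv); 17:T/A (Tv); 22:T/A (Tv); 26:G/C (Tv); 29:A/C (Tv); 30:A/C (Tv); 35:T/G (Tv); 42:G/T (Tv).
Of the 12 differences, 1 transition and 11 transversions over 42 sites: P = 1/42 = 0.023810, Q = 11/42 = 0.261905.
d = −0.5·ln(0.690475) − 0.25·ln(0.476190) = −0.5·(-0.370376) − 0.25·(-0.741938) = 0.3707.

0.3707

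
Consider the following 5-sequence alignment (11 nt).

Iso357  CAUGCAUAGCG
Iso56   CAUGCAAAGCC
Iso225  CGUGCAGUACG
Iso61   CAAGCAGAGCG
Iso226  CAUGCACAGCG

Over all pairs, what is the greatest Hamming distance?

Pairwise Hamming distances:
  Iso357 vs Iso56: 2
  Iso357 vs Iso225: 4
  Iso357 vs Iso61: 2
  Iso357 vs Iso226: 1
  Iso56 vs Iso225: 5
  Iso56 vs Iso61: 3
  Iso56 vs Iso226: 2
  Iso225 vs Iso61: 4
  Iso225 vs Iso226: 4
  Iso61 vs Iso226: 2
The largest is 5, between Iso56 and Iso225.

5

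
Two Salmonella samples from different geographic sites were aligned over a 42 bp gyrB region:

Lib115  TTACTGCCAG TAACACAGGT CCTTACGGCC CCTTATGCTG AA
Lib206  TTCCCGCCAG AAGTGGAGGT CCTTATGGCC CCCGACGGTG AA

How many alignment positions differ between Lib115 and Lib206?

12

The sequences differ at positions 3 (A/C), 5 (T/C), 11 (T/A), 13 (A/G), 14 (C/T), 15 (A/G), 16 (C/G), 26 (C/T), 33 (T/C), 34 (T/G), 36 (T/C), 38 (C/G).
That gives 12 mismatches out of 42 aligned sites, so the Hamming distance is 12.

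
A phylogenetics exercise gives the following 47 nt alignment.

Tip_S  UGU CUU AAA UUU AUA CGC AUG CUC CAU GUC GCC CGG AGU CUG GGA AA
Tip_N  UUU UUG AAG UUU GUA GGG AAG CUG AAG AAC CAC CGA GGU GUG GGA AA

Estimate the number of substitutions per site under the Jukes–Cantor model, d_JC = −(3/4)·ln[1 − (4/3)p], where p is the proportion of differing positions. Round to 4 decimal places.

0.5360

Differing sites — 2:G/U; 4:C/U; 6:U/G; 9:A/G; 13:A/G; 16:C/G; 18:C/G; 20:U/A; 24:C/G; 25:C/A; 27:U/G; 28:G/A; 29:U/A; 31:G/C; 32:C/A; 36:G/A; 37:A/G; 40:C/G.
p = 18/47 = 0.382979.
d = −0.75 · ln(1 − (4/3)·0.382979) = −0.75 · ln(0.489361) = −0.75 · (-0.714655) = 0.5360.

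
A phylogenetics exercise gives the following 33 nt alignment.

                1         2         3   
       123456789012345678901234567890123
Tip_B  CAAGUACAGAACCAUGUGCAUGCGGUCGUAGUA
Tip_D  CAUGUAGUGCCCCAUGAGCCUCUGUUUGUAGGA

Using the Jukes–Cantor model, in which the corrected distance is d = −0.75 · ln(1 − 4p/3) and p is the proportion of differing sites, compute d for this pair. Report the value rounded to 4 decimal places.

0.4975

The sequences differ at positions 3 (A/U), 7 (C/G), 8 (A/U), 10 (A/C), 11 (A/C), 17 (U/A), 20 (A/C), 22 (G/C), 23 (C/U), 25 (G/U), 27 (C/U), 32 (U/G).
p = 12/33 = 0.363636.
d = −0.75 · ln(1 − (4/3)·0.363636) = −0.75 · ln(0.515152) = −0.75 · (-0.663293) = 0.4975.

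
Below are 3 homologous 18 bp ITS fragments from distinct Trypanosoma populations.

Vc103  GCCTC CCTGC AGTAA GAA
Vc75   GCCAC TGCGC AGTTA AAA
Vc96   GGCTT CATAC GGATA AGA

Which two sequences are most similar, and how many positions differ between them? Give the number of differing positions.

Pairwise Hamming distances:
  Vc103 vs Vc75: 6
  Vc103 vs Vc96: 9
  Vc75 vs Vc96: 10
The smallest is 6, between Vc103 and Vc75.

6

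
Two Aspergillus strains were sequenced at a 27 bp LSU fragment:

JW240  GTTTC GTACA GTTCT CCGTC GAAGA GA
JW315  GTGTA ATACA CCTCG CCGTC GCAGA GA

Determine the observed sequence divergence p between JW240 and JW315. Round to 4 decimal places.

The sequences differ at positions 3 (T/G), 5 (C/A), 6 (G/A), 11 (G/C), 12 (T/C), 15 (T/G), 22 (A/C).
There are 7 differences over 27 sites, so p = 7/27 = 0.2593.

0.2593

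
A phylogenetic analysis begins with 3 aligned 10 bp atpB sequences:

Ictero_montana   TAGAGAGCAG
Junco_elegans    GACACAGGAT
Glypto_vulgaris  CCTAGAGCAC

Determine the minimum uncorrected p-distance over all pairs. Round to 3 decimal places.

0.400

Pairwise Hamming distances:
  Ictero_montana vs Junco_elegans: 5
  Ictero_montana vs Glypto_vulgaris: 4
  Junco_elegans vs Glypto_vulgaris: 6
The smallest is 4 mismatches, between Ictero_montana and Glypto_vulgaris; p = 4/10 = 0.400.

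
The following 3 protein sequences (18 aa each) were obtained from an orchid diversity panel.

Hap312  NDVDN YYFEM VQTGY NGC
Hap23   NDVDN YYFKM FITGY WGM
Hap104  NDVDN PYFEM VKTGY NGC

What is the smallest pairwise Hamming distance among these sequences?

2

Pairwise Hamming distances:
  Hap312 vs Hap23: 5
  Hap312 vs Hap104: 2
  Hap23 vs Hap104: 6
The smallest is 2, between Hap312 and Hap104.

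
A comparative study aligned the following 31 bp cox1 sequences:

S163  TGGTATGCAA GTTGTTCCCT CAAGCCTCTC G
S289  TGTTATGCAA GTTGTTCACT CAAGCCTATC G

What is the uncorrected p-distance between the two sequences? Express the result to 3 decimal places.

0.097

The sequences differ at positions 3 (G/T), 18 (C/A), 28 (C/A).
There are 3 differences over 31 sites, so p = 3/31 = 0.097.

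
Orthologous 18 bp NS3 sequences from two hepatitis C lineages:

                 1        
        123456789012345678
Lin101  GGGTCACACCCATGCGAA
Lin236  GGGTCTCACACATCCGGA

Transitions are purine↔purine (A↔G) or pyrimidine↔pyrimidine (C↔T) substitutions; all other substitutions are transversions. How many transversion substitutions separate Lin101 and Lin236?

3

The sequences differ at positions 6 (A/T, transversion), 10 (C/A, transversion), 14 (G/C, transversion), 17 (A/G, transition).
Of the 4 differences, 1 transition and 3 transversions, so the answer is 3.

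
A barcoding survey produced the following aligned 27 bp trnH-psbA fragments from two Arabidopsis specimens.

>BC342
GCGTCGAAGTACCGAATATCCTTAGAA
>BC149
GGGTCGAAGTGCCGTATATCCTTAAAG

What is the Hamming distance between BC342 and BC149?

5

The sequences differ at positions 2 (C/G), 11 (A/G), 15 (A/T), 25 (G/A), 27 (A/G).
That gives 5 mismatches out of 27 aligned sites, so the Hamming distance is 5.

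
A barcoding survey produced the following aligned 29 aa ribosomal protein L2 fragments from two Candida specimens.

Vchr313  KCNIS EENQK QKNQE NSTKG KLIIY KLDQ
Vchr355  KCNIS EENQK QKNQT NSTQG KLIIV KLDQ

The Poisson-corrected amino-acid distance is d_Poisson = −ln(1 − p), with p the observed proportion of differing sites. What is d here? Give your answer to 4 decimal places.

0.1092

Differing sites — 15:E/T; 19:K/Q; 25:Y/V.
p = 3/29 = 0.103448.
d = −ln(1 − 0.103448) = −ln(0.896552) = 0.1092.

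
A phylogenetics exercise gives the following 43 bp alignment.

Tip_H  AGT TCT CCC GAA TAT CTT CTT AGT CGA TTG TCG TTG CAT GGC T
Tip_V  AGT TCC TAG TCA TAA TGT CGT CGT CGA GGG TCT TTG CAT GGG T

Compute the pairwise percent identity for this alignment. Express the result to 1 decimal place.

Mismatches occur at site 6 (T/C), site 7 (C/T), site 8 (C/A), site 9 (C/G), site 10 (G/T), site 11 (A/C), site 15 (T/A), site 16 (C/T), site 17 (T/G), site 20 (T/G), site 22 (A/C), site 28 (T/G), site 29 (T/G), site 33 (G/T), site 42 (C/G).
28 of the 43 sites match, so the percent identity is 28/43 × 100 = 65.1%.

65.1%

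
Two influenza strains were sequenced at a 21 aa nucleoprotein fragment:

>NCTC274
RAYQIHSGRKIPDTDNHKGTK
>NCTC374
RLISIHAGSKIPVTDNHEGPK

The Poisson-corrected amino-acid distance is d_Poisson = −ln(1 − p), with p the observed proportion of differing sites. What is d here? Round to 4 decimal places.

0.4796

Mismatches occur at site 2 (A↔L), site 3 (Y↔I), site 4 (Q↔S), site 7 (S↔A), site 9 (R↔S), site 13 (D↔V), site 18 (K↔E), site 20 (T↔P).
p = 8/21 = 0.380952.
d = −ln(1 − 0.380952) = −ln(0.619048) = 0.4796.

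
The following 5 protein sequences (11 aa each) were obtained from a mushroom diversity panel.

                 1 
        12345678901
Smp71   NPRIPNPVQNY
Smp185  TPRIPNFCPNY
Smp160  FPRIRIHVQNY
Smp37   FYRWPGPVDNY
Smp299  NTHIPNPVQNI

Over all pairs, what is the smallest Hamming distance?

Pairwise Hamming distances:
  Smp71 vs Smp185: 4
  Smp71 vs Smp160: 4
  Smp71 vs Smp37: 5
  Smp71 vs Smp299: 3
  Smp185 vs Smp160: 6
  Smp185 vs Smp37: 7
  Smp185 vs Smp299: 7
  Smp160 vs Smp37: 6
  Smp160 vs Smp299: 7
  Smp37 vs Smp299: 7
The smallest is 3, between Smp71 and Smp299.

3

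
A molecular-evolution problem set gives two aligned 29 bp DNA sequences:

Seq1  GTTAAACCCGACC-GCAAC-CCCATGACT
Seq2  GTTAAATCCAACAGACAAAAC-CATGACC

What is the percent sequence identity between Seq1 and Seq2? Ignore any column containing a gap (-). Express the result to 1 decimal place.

76.9%

Excluding the 3 gap columns leaves 26 comparable sites.
Mismatches occur at site 7 (C↔T), site 10 (G↔A), site 13 (C↔A), site 15 (G↔A), site 19 (C↔A), site 29 (T↔C).
20 of the 26 comparable sites match, so the percent identity is 20/26 × 100 = 76.9%.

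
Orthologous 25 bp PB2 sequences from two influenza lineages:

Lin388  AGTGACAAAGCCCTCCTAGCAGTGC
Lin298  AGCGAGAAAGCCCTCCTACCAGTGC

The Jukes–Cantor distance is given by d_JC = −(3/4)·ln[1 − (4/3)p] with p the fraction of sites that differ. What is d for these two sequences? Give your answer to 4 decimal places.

0.1308

Differing sites — 3:T/C; 6:C/G; 19:G/C.
p = 3/25 = 0.120000.
d = −0.75 · ln(1 − (4/3)·0.120000) = −0.75 · ln(0.840000) = −0.75 · (-0.174353) = 0.1308.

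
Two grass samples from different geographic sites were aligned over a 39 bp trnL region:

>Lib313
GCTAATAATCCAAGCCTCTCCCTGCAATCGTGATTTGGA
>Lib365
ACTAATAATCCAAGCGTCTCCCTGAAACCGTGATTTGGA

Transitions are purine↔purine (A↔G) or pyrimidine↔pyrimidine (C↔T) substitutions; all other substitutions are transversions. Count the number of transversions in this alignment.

Differing sites — 1:G/A (Ti); 16:C/G (Tv); 25:C/A (Tv); 28:T/C (Ti).
Of the 4 differences, 2 transitions and 2 transversions, so the answer is 2.

2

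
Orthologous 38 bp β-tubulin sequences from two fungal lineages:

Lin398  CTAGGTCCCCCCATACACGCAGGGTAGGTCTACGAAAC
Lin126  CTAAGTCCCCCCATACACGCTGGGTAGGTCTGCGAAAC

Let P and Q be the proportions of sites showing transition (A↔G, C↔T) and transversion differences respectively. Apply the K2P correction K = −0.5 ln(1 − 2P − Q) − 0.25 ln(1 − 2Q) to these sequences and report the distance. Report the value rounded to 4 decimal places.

0.0841

Differing sites — 4:G/A (Ti); 21:A/T (Tv); 32:A/G (Ti).
Of the 3 differences, 2 transitions and 1 transversion over 38 sites: P = 2/38 = 0.052632, Q = 1/38 = 0.026316.
d = −0.5·ln(0.868420) − 0.25·ln(0.947368) = −0.5·(-0.141080) − 0.25·(-0.054068) = 0.0841.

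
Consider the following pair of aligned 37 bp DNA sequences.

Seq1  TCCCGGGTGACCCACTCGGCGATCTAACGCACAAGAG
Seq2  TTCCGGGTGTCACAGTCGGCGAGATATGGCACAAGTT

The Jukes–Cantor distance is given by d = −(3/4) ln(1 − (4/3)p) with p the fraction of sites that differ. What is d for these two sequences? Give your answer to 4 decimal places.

Differing sites — 2:C/T; 10:A/T; 12:C/A; 15:C/G; 23:T/G; 24:C/A; 27:A/T; 28:C/G; 36:A/T; 37:G/T.
p = 10/37 = 0.270270.
d = −0.75 · ln(1 − (4/3)·0.270270) = −0.75 · ln(0.639640) = −0.75 · (-0.446850) = 0.3351.

0.3351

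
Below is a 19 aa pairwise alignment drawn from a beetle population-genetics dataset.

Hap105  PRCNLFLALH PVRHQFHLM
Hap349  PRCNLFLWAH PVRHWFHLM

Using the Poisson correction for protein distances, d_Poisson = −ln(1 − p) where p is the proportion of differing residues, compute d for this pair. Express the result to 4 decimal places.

The sequences differ at positions 8 (A/W), 9 (L/A), 15 (Q/W).
p = 3/19 = 0.157895.
d = −ln(1 − 0.157895) = −ln(0.842105) = 0.1719.

0.1719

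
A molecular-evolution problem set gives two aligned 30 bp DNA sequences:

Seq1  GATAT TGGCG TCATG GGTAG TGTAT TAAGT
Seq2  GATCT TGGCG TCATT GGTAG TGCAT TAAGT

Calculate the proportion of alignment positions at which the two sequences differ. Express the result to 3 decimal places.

0.100

Mismatches occur at site 4 (A↔C), site 15 (G↔T), site 23 (T↔C).
There are 3 differences over 30 sites, so p = 3/30 = 0.100.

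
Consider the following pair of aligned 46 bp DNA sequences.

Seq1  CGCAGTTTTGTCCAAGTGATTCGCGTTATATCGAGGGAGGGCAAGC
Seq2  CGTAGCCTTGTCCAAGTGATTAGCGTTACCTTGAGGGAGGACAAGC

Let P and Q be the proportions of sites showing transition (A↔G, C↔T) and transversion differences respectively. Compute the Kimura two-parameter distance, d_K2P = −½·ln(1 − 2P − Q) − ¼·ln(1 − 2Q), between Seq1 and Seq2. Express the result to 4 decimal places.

Mismatches occur at site 3 (C/T, transition), site 6 (T/C, transition), site 7 (T/C, transition), site 22 (C/A, transversion), site 29 (T/C, transition), site 30 (A/C, transversion), site 32 (C/T, transition), site 41 (G/A, transition).
Of the 8 differences, 6 transitions and 2 transversions over 46 sites: P = 6/46 = 0.130435, Q = 2/46 = 0.043478.
d = −0.5·ln(0.695652) − 0.25·ln(0.913044) = −0.5·(-0.362906) − 0.25·(-0.090971) = 0.2042.

0.2042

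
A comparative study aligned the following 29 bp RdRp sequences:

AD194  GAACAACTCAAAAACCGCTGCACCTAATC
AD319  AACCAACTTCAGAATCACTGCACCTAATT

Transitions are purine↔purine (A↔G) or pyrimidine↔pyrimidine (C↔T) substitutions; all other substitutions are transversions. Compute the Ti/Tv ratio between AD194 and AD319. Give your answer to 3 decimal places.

Mismatches occur at site 1 (G↔A, transition), site 3 (A↔C, transversion), site 9 (C↔T, transition), site 10 (A↔C, transversion), site 12 (A↔G, transition), site 15 (C↔T, transition), site 17 (G↔A, transition), site 29 (C↔T, transition).
Of the 8 differences, 6 transitions and 2 transversions, so Ti/Tv = 6/2 = 3.000.

3.000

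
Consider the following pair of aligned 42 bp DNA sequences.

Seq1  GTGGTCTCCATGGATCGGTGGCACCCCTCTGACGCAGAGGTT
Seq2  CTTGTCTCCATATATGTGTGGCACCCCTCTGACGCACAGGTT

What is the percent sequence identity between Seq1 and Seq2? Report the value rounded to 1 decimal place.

Mismatches occur at site 1 (G/C), site 3 (G/T), site 12 (G/A), site 13 (G/T), site 16 (C/G), site 17 (G/T), site 37 (G/C).
35 of the 42 sites match, so the percent identity is 35/42 × 100 = 83.3%.

83.3%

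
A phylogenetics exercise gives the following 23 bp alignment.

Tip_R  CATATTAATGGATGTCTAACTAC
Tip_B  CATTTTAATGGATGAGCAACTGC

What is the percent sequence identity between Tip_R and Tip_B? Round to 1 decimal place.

Differing sites — 4:A/T; 15:T/A; 16:C/G; 17:T/C; 22:A/G.
18 of the 23 sites match, so the percent identity is 18/23 × 100 = 78.3%.

78.3%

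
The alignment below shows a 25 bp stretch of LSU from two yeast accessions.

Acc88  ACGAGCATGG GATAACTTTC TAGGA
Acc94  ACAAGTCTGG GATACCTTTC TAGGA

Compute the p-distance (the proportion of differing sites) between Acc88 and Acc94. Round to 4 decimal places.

Differing sites — 3:G/A; 6:C/T; 7:A/C; 15:A/C.
There are 4 differences over 25 sites, so p = 4/25 = 0.1600.

0.1600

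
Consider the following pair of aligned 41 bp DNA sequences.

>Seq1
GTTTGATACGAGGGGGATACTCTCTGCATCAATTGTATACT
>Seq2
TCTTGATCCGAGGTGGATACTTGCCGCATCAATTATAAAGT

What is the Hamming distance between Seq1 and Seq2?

10

Differing sites — 1:G/T; 2:T/C; 8:A/C; 14:G/T; 22:C/T; 23:T/G; 25:T/C; 35:G/A; 38:T/A; 40:C/G.
That gives 10 mismatches out of 41 aligned sites, so the Hamming distance is 10.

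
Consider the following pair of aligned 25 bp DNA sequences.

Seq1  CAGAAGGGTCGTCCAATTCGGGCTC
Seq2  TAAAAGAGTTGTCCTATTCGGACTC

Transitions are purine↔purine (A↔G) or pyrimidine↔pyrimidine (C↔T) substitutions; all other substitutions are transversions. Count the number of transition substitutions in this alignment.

Mismatches occur at site 1 (C↔T, transition), site 3 (G↔A, transition), site 7 (G↔A, transition), site 10 (C↔T, transition), site 15 (A↔T, transversion), site 22 (G↔A, transition).
Of the 6 differences, 5 transitions and 1 transversion, so the answer is 5.

5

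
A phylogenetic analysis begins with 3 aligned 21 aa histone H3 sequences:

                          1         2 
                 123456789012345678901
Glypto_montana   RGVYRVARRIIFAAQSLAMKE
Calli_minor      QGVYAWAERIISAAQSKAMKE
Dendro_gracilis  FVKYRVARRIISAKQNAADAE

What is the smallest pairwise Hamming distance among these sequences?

Pairwise Hamming distances:
  Glypto_montana vs Calli_minor: 6
  Glypto_montana vs Dendro_gracilis: 9
  Calli_minor vs Dendro_gracilis: 11
The smallest is 6, between Glypto_montana and Calli_minor.

6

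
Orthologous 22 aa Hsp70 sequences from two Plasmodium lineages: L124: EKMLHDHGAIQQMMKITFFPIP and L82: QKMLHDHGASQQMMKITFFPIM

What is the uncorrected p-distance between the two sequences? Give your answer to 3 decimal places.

Mismatches occur at site 1 (E/Q), site 10 (I/S), site 22 (P/M).
There are 3 differences over 22 sites, so p = 3/22 = 0.136.

0.136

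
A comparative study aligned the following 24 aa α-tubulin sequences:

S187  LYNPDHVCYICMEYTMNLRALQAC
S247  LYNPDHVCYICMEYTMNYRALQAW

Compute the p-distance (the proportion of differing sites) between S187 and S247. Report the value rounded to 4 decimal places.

0.0833

Mismatches occur at site 18 (L→Y), site 24 (C→W).
There are 2 differences over 24 sites, so p = 2/24 = 0.0833.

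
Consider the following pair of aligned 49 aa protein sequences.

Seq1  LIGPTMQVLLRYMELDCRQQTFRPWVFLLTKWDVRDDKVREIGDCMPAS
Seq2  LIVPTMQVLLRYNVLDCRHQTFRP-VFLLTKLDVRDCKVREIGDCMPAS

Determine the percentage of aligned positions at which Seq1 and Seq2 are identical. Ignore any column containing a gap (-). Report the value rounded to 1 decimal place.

87.5%

Excluding the 1 gap column leaves 48 comparable sites.
Mismatches occur at site 3 (G/V), site 13 (M/N), site 14 (E/V), site 19 (Q/H), site 32 (W/L), site 37 (D/C).
42 of the 48 comparable sites match, so the percent identity is 42/48 × 100 = 87.5%.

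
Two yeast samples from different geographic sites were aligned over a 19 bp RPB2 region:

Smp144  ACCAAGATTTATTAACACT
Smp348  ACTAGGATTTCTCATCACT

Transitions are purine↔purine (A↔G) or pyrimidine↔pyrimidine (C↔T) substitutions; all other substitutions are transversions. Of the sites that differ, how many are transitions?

Differing sites — 3:C/T (Ti); 5:A/G (Ti); 11:A/C (Tv); 13:T/C (Ti); 15:A/T (Tv).
Of the 5 differences, 3 transitions and 2 transversions, so the answer is 3.

3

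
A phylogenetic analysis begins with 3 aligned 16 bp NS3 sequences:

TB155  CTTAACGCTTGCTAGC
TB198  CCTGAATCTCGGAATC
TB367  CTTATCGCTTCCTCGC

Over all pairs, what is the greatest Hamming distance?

11

Pairwise Hamming distances:
  TB155 vs TB198: 8
  TB155 vs TB367: 3
  TB198 vs TB367: 11
The largest is 11, between TB198 and TB367.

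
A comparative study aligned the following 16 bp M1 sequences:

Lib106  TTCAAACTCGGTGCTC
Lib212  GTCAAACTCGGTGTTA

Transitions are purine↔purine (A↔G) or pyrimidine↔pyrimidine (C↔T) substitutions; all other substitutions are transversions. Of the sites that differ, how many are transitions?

Mismatches occur at site 1 (T↔G, transversion), site 14 (C↔T, transition), site 16 (C↔A, transversion).
Of the 3 differences, 1 transition and 2 transversions, so the answer is 1.

1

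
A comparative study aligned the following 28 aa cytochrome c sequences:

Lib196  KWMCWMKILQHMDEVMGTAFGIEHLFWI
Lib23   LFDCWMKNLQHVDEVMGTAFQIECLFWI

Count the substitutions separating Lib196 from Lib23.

Differing sites — 1:K/L; 2:W/F; 3:M/D; 8:I/N; 12:M/V; 21:G/Q; 24:H/C.
That gives 7 mismatches out of 28 aligned sites, so the Hamming distance is 7.

7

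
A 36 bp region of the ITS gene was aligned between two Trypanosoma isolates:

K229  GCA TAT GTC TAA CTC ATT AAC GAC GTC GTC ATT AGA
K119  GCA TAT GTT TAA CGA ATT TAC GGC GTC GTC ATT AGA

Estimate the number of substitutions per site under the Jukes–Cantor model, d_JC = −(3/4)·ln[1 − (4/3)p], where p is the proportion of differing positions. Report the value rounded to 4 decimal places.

0.1536

Differing sites — 9:C/T; 14:T/G; 15:C/A; 19:A/T; 23:A/G.
p = 5/36 = 0.138889.
d = −0.75 · ln(1 − (4/3)·0.138889) = −0.75 · ln(0.814815) = −0.75 · (-0.204794) = 0.1536.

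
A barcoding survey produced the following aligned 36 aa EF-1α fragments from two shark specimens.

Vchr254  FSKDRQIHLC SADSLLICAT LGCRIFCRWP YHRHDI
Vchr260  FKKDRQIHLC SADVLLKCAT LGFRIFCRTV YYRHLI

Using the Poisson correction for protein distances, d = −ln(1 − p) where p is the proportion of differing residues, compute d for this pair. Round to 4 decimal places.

0.2513

Differing sites — 2:S/K; 14:S/V; 17:I/K; 23:C/F; 29:W/T; 30:P/V; 32:H/Y; 35:D/L.
p = 8/36 = 0.222222.
d = −ln(1 − 0.222222) = −ln(0.777778) = 0.2513.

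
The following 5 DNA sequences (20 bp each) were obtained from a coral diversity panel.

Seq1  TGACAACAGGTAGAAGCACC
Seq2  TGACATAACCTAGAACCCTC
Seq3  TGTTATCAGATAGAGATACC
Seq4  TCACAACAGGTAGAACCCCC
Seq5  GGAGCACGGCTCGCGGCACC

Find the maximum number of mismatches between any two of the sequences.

13

Pairwise Hamming distances:
  Seq1 vs Seq2: 7
  Seq1 vs Seq3: 7
  Seq1 vs Seq4: 3
  Seq1 vs Seq5: 8
  Seq2 vs Seq3: 10
  Seq2 vs Seq4: 6
  Seq2 vs Seq5: 13
  Seq3 vs Seq4: 9
  Seq3 vs Seq5: 11
  Seq4 vs Seq5: 11
The largest is 13, between Seq2 and Seq5.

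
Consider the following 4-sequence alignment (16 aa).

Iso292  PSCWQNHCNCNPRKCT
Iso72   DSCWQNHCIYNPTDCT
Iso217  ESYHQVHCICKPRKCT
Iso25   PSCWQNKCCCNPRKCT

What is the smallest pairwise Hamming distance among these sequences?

2

Pairwise Hamming distances:
  Iso292 vs Iso72: 5
  Iso292 vs Iso217: 6
  Iso292 vs Iso25: 2
  Iso72 vs Iso217: 8
  Iso72 vs Iso25: 6
  Iso217 vs Iso25: 7
The smallest is 2, between Iso292 and Iso25.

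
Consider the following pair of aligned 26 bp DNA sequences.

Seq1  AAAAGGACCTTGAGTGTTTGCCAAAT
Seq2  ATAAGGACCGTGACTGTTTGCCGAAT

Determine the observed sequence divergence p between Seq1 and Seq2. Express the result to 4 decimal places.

The sequences differ at positions 2 (A/T), 10 (T/G), 14 (G/C), 23 (A/G).
There are 4 differences over 26 sites, so p = 4/26 = 0.1538.

0.1538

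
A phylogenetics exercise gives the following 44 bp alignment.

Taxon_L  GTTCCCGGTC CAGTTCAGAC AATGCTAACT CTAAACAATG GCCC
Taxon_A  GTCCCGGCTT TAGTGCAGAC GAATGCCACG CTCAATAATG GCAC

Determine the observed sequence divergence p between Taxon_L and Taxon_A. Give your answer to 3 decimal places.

0.364

The sequences differ at positions 3 (T/C), 6 (C/G), 8 (G/C), 10 (C/T), 11 (C/T), 15 (T/G), 21 (A/G), 23 (T/A), 24 (G/T), 25 (C/G), 26 (T/C), 27 (A/C), 30 (T/G), 33 (A/C), 36 (C/T), 43 (C/A).
There are 16 differences over 44 sites, so p = 16/44 = 0.364.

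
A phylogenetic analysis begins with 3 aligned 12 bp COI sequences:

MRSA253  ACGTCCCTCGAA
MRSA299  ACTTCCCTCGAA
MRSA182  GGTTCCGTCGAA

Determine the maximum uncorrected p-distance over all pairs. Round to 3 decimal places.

Pairwise Hamming distances:
  MRSA253 vs MRSA299: 1
  MRSA253 vs MRSA182: 4
  MRSA299 vs MRSA182: 3
The largest is 4 mismatches, between MRSA253 and MRSA182; p = 4/12 = 0.333.

0.333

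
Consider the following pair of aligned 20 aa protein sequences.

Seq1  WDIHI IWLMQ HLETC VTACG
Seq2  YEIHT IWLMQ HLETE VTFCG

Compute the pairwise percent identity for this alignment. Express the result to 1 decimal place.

75.0%

Mismatches occur at site 1 (W↔Y), site 2 (D↔E), site 5 (I↔T), site 15 (C↔E), site 18 (A↔F).
15 of the 20 sites match, so the percent identity is 15/20 × 100 = 75.0%.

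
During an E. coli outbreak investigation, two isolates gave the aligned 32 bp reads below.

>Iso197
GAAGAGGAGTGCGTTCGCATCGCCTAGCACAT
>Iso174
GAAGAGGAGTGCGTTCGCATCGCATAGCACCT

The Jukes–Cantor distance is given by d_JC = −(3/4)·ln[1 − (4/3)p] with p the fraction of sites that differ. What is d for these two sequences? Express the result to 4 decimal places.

Differing sites — 24:C/A; 31:A/C.
p = 2/32 = 0.062500.
d = −0.75 · ln(1 − (4/3)·0.062500) = −0.75 · ln(0.916667) = −0.75 · (-0.087011) = 0.0653.

0.0653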